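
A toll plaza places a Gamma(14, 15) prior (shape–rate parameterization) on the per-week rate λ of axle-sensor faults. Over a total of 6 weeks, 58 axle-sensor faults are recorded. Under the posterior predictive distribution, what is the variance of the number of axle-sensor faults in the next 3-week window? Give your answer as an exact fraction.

576/49

Total count 58 over total exposure 6 weeks.
Posterior: α' = 14 + 58 = 72, β' = 15 + 6 = 21.
The posterior predictive for a window of length T is Negative Binomial with variance T·α'·(β'+T)/β'² = 3·72·24/441 = 576/49.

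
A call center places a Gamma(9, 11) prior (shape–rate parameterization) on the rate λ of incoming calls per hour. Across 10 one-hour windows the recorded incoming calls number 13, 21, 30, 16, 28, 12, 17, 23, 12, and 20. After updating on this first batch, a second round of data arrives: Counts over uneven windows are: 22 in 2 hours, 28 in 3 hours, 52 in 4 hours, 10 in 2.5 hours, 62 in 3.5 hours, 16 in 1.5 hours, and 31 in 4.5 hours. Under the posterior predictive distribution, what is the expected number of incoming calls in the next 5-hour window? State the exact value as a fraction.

Total count: 13 + 21 + 30 + 16 + 28 + 12 + 17 + 23 + 12 + 20 = 192.
Total exposure: 10 hours.
After the first batch: Gamma(9 + 192, 11 + 10) = Gamma(201, 21).
Total count: 22 + 28 + 52 + 10 + 62 + 16 + 31 = 221.
Total exposure: 2 + 3 + 4 + 2.5 + 3.5 + 1.5 + 4.5 = 21 hours.
After the second batch: Gamma(201 + 221, 21 + 21) = Gamma(422, 42).
Predictive mean over a 5-hour window = T·E[λ|data] = 5·422/42 = 1055/21.

1055/21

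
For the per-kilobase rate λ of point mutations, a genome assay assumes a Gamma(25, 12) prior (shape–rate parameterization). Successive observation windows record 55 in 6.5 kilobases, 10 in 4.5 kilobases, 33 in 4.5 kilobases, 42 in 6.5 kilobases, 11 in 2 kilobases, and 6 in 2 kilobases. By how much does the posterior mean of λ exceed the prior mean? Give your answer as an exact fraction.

617/228

Total count: 55 + 10 + 33 + 42 + 11 + 6 = 157.
Total exposure: 6.5 + 4.5 + 4.5 + 6.5 + 2 + 2 = 26 kilobases.
Posterior: α' = 25 + 157 = 182, β' = 12 + 26 = 38.
Posterior mean = 182/38 = 91/19; prior mean = 25/12 = 25/12. Difference = 91/19 − 25/12 = 617/228.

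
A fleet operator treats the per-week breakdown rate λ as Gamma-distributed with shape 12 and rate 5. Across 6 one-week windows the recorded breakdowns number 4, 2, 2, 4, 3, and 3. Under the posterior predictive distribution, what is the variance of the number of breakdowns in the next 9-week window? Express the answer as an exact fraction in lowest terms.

5400/121

Total count: 4 + 2 + 2 + 4 + 3 + 3 = 18.
Total exposure: 6 weeks.
Gamma(α, β) with Poisson data over total exposure Σt gives posterior Gamma(α+Σx, β+Σt) = Gamma(30, 11).
The posterior predictive for a window of length T is Negative Binomial with variance T·α'·(β'+T)/β'² = 9·30·20/121 = 5400/121.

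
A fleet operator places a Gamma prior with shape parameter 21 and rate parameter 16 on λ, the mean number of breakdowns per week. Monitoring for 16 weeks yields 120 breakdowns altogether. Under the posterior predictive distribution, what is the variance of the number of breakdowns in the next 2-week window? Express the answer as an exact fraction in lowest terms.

2397/256

Total count 120 over total exposure 16 weeks.
The Gamma prior is conjugate for the Poisson rate, so λ | data ~ Gamma(21+120, 16+16) = Gamma(141, 32).
The posterior predictive for a window of length T is Negative Binomial with variance T·α'·(β'+T)/β'² = 2·141·34/1024 = 2397/256.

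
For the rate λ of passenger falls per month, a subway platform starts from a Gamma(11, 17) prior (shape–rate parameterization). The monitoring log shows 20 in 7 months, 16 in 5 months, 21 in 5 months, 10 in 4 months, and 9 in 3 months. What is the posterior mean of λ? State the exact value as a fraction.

Total count: 20 + 16 + 21 + 10 + 9 = 76.
Total exposure: 7 + 5 + 5 + 4 + 3 = 24 months.
Conjugate update: add total count to the shape and total exposure to the rate, giving Gamma(87, 41).
Posterior mean = α'/β' = 87/41.

87/41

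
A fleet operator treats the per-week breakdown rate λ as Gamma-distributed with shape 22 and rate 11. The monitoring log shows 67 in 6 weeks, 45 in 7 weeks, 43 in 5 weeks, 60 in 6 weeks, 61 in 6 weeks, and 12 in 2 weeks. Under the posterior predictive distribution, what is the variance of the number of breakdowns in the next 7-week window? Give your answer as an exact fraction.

Total count: 67 + 45 + 43 + 60 + 61 + 12 = 288.
Total exposure: 6 + 7 + 5 + 6 + 6 + 2 = 32 weeks.
Posterior: α' = 22 + 288 = 310, β' = 11 + 32 = 43.
The posterior predictive for a window of length T is Negative Binomial with variance T·α'·(β'+T)/β'² = 7·310·50/1849 = 108500/1849.

108500/1849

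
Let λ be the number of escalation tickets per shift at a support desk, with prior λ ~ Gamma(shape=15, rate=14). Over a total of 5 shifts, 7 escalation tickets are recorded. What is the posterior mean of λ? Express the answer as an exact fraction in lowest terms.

Total count 7 over total exposure 5 shifts.
By Gamma–Poisson conjugacy, the posterior is Gamma(α + Σx, β + Σt) = Gamma(15 + 7, 14 + 5) = Gamma(22, 19).
Posterior mean = α'/β' = 22/19.

22/19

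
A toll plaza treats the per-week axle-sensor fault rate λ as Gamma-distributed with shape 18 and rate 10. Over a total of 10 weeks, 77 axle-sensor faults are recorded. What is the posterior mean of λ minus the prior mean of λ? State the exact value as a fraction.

Total count 77 over total exposure 10 weeks.
By Gamma–Poisson conjugacy, the posterior is Gamma(α + Σx, β + Σt) = Gamma(18 + 77, 10 + 10) = Gamma(95, 20).
Posterior mean = 95/20 = 19/4; prior mean = 18/10 = 9/5. Difference = 19/4 − 9/5 = 59/20.

59/20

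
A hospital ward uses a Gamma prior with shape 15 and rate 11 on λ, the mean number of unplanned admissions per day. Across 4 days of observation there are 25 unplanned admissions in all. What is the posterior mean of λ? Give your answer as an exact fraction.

Total count 25 over total exposure 4 days.
The Gamma prior is conjugate for the Poisson rate, so λ | data ~ Gamma(15+25, 11+4) = Gamma(40, 15).
Posterior mean = α'/β' = 40/15 = 8/3.

8/3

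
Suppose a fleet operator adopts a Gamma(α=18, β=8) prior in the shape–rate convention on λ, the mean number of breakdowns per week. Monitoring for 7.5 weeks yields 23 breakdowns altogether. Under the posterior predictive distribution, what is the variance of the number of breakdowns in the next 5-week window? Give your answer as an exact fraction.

16810/961

Total count 23 over total exposure 7.5 weeks.
By Gamma–Poisson conjugacy, the posterior is Gamma(α + Σx, β + Σt) = Gamma(18 + 23, 8 + 7.5) = Gamma(41, 31/2).
The posterior predictive for a window of length T is Negative Binomial with variance T·α'·(β'+T)/β'² = 5·41·(41/2)/(961/4) = 16810/961.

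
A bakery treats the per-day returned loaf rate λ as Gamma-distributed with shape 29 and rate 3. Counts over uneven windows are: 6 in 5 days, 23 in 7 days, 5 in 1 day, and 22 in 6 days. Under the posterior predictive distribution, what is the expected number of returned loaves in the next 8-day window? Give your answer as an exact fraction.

Total count: 6 + 23 + 5 + 22 = 56.
Total exposure: 5 + 7 + 1 + 6 = 19 days.
Posterior: α' = 29 + 56 = 85, β' = 3 + 19 = 22.
Predictive mean over an 8-day window = T·E[λ|data] = 8·85/22 = 340/11.

340/11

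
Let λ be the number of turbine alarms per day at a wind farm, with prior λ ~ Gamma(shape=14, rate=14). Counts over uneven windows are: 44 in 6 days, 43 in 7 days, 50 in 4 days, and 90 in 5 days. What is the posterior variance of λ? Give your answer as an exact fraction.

241/1296

Total count: 44 + 43 + 50 + 90 = 227.
Total exposure: 6 + 7 + 4 + 5 = 22 days.
By Gamma–Poisson conjugacy, the posterior is Gamma(α + Σx, β + Σt) = Gamma(14 + 227, 14 + 22) = Gamma(241, 36).
Posterior variance = α'/β'² = 241/1296.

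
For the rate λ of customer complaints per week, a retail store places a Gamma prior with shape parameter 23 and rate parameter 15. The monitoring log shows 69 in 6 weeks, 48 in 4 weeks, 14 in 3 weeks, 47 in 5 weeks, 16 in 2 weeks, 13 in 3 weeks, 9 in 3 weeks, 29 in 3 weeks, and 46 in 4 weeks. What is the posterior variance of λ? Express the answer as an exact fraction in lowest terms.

157/1152

Total count: 69 + 48 + 14 + 47 + 16 + 13 + 9 + 29 + 46 = 291.
Total exposure: 6 + 4 + 3 + 5 + 2 + 3 + 3 + 3 + 4 = 33 weeks.
Posterior: α' = 23 + 291 = 314, β' = 15 + 33 = 48.
Posterior variance = α'/β'² = 314/2304 = 157/1152.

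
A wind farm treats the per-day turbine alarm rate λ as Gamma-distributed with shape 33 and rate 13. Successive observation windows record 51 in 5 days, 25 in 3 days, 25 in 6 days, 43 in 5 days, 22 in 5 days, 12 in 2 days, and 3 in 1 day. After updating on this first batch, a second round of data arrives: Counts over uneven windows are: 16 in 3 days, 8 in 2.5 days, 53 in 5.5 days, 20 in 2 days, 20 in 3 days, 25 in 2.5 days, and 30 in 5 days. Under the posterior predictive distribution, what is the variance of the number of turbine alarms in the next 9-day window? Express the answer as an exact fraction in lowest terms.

Total count: 51 + 25 + 25 + 43 + 22 + 12 + 3 = 181.
Total exposure: 5 + 3 + 6 + 5 + 5 + 2 + 1 = 27 days.
After the first batch: Gamma(33 + 181, 13 + 27) = Gamma(214, 40).
Total count: 16 + 8 + 53 + 20 + 20 + 25 + 30 = 172.
Total exposure: 3 + 2.5 + 5.5 + 2 + 3 + 2.5 + 5 = 23.5 days.
After the second batch: Gamma(214 + 172, 40 + 23.5) = Gamma(386, 127/2).
The posterior predictive for a window of length T is Negative Binomial with variance T·α'·(β'+T)/β'² = 9·386·(145/2)/(16129/4) = 1007460/16129.

1007460/16129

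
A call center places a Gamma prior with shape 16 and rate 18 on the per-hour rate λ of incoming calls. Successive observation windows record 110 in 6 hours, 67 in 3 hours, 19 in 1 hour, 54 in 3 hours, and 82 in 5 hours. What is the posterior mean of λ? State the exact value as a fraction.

29/3

Total count: 110 + 67 + 19 + 54 + 82 = 332.
Total exposure: 6 + 3 + 1 + 3 + 5 = 18 hours.
Conjugate update: add total count to the shape and total exposure to the rate, giving Gamma(348, 36).
Posterior mean = α'/β' = 348/36 = 29/3.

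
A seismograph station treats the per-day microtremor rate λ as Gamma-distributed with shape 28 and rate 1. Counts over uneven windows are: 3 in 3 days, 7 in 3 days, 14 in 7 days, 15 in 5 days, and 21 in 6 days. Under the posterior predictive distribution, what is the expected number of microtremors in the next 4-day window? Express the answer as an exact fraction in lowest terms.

352/25

Total count: 3 + 7 + 14 + 15 + 21 = 60.
Total exposure: 3 + 3 + 7 + 5 + 6 = 24 days.
Posterior: α' = 28 + 60 = 88, β' = 1 + 24 = 25.
Predictive mean over a 4-day window = T·E[λ|data] = 4·88/25 = 352/25.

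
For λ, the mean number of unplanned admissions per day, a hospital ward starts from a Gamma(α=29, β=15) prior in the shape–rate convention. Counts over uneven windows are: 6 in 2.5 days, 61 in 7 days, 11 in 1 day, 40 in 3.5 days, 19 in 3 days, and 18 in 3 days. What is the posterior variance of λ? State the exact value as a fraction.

184/1225

Total count: 6 + 61 + 11 + 40 + 19 + 18 = 155.
Total exposure: 2.5 + 7 + 1 + 3.5 + 3 + 3 = 20 days.
By Gamma–Poisson conjugacy, the posterior is Gamma(α + Σx, β + Σt) = Gamma(29 + 155, 15 + 20) = Gamma(184, 35).
Posterior variance = α'/β'² = 184/1225.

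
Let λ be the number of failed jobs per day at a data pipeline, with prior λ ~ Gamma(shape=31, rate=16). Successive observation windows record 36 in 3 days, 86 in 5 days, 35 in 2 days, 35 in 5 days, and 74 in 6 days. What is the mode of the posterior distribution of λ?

8

Total count: 36 + 86 + 35 + 35 + 74 = 266.
Total exposure: 3 + 5 + 2 + 5 + 6 = 21 days.
Conjugate update: add total count to the shape and total exposure to the rate, giving Gamma(297, 37).
Posterior mode = (α'−1)/β' = 296/37 = 8.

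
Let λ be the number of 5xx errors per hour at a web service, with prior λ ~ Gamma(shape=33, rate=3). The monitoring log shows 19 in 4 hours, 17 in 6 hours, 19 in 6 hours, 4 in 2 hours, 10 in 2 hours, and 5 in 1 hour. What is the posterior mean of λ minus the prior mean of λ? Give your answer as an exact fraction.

Total count: 19 + 17 + 19 + 4 + 10 + 5 = 74.
Total exposure: 4 + 6 + 6 + 2 + 2 + 1 = 21 hours.
Gamma(α, β) with Poisson data over total exposure Σt gives posterior Gamma(α+Σx, β+Σt) = Gamma(107, 24).
Posterior mean = 107/24 = 107/24; prior mean = 33/3 = 11. Difference = 107/24 − 11 = -157/24.

-157/24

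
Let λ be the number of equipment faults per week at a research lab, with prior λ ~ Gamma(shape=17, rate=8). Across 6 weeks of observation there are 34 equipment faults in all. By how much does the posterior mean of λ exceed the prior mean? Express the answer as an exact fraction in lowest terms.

85/56

Total count 34 over total exposure 6 weeks.
Posterior: α' = 17 + 34 = 51, β' = 8 + 6 = 14.
Posterior mean = 51/14 = 51/14; prior mean = 17/8 = 17/8. Difference = 51/14 − 17/8 = 85/56.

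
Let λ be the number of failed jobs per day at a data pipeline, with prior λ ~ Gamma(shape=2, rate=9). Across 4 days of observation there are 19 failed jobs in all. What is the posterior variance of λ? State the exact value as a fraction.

Total count 19 over total exposure 4 days.
Posterior: α' = 2 + 19 = 21, β' = 9 + 4 = 13.
Posterior variance = α'/β'² = 21/169.

21/169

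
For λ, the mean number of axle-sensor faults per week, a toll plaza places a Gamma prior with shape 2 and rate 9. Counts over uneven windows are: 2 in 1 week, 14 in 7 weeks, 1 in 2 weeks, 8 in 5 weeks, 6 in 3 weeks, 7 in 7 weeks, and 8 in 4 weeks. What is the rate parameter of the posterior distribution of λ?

Total count: 2 + 14 + 1 + 8 + 6 + 7 + 8 = 46.
Total exposure: 1 + 7 + 2 + 5 + 3 + 7 + 4 = 29 weeks.
The Gamma prior is conjugate for the Poisson rate, so λ | data ~ Gamma(2+46, 9+29) = Gamma(48, 38).

38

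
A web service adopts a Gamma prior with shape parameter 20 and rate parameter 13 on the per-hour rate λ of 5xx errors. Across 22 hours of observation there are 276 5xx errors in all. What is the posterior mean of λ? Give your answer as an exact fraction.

Total count 276 over total exposure 22 hours.
Posterior: α' = 20 + 276 = 296, β' = 13 + 22 = 35.
Posterior mean = α'/β' = 296/35.

296/35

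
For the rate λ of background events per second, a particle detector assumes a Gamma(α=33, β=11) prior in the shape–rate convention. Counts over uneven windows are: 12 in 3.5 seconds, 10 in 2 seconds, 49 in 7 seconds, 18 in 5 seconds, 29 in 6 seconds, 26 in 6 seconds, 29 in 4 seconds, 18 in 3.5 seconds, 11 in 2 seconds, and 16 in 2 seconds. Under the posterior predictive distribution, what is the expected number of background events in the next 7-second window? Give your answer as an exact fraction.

Total count: 12 + 10 + 49 + 18 + 29 + 26 + 29 + 18 + 11 + 16 = 218.
Total exposure: 3.5 + 2 + 7 + 5 + 6 + 6 + 4 + 3.5 + 2 + 2 = 41 seconds.
Posterior: α' = 33 + 218 = 251, β' = 11 + 41 = 52.
Predictive mean over a 7-second window = T·E[λ|data] = 7·251/52 = 1757/52.

1757/52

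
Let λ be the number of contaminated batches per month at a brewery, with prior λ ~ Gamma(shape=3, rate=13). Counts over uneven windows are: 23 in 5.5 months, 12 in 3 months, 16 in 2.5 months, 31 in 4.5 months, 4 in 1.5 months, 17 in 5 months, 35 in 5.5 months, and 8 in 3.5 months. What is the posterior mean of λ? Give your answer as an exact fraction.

Total count: 23 + 12 + 16 + 31 + 4 + 17 + 35 + 8 = 146.
Total exposure: 5.5 + 3 + 2.5 + 4.5 + 1.5 + 5 + 5.5 + 3.5 = 31 months.
Posterior: α' = 3 + 146 = 149, β' = 13 + 31 = 44.
Posterior mean = α'/β' = 149/44.

149/44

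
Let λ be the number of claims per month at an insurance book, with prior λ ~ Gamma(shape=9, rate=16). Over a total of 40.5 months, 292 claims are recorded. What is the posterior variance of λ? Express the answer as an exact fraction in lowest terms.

1204/12769

Total count 292 over total exposure 40.5 months.
Posterior: α' = 9 + 292 = 301, β' = 16 + 40.5 = 113/2.
Posterior variance = α'/β'² = 301/(12769/4) = 1204/12769.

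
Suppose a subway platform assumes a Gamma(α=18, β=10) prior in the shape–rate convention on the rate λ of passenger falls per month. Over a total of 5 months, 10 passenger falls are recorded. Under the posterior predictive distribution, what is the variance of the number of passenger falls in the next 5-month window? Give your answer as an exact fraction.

112/9

Total count 10 over total exposure 5 months.
By Gamma–Poisson conjugacy, the posterior is Gamma(α + Σx, β + Σt) = Gamma(18 + 10, 10 + 5) = Gamma(28, 15).
The posterior predictive for a window of length T is Negative Binomial with variance T·α'·(β'+T)/β'² = 5·28·20/225 = 112/9.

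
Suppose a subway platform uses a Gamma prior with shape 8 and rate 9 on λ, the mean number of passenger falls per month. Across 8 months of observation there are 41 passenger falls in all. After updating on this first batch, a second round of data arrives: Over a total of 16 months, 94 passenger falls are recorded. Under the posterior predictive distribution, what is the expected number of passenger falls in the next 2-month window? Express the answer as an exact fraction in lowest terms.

Total count 41 over total exposure 8 months.
After the first batch: Gamma(8 + 41, 9 + 8) = Gamma(49, 17).
Total count 94 over total exposure 16 months.
After the second batch: Gamma(49 + 94, 17 + 16) = Gamma(143, 33).
Predictive mean over a 2-month window = T·E[λ|data] = 2·143/33 = 26/3.

26/3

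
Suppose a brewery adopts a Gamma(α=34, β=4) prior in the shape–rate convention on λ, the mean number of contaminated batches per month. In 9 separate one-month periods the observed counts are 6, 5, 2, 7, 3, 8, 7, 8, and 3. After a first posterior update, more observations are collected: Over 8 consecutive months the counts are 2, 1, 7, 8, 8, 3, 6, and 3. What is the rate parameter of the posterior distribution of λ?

Total count: 6 + 5 + 2 + 7 + 3 + 8 + 7 + 8 + 3 = 49.
Total exposure: 9 months.
After the first batch: Gamma(34 + 49, 4 + 9) = Gamma(83, 13).
Total count: 2 + 1 + 7 + 8 + 8 + 3 + 6 + 3 = 38.
Total exposure: 8 months.
After the second batch: Gamma(83 + 38, 13 + 8) = Gamma(121, 21).

21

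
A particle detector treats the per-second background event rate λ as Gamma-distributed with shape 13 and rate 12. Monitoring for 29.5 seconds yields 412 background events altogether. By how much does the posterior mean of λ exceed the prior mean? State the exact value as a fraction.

9121/996

Total count 412 over total exposure 29.5 seconds.
Gamma(α, β) with Poisson data over total exposure Σt gives posterior Gamma(α+Σx, β+Σt) = Gamma(425, 83/2).
Posterior mean = 425/(83/2) = 850/83; prior mean = 13/12 = 13/12. Difference = 850/83 − 13/12 = 9121/996.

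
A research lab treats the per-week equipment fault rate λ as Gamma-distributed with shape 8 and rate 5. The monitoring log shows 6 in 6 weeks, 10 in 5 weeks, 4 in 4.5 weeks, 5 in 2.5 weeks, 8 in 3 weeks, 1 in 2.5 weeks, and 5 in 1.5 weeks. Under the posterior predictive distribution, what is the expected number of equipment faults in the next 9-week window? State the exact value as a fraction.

Total count: 6 + 10 + 4 + 5 + 8 + 1 + 5 = 39.
Total exposure: 6 + 5 + 4.5 + 2.5 + 3 + 2.5 + 1.5 = 25 weeks.
By Gamma–Poisson conjugacy, the posterior is Gamma(α + Σx, β + Σt) = Gamma(8 + 39, 5 + 25) = Gamma(47, 30).
Predictive mean over a 9-week window = T·E[λ|data] = 9·47/30 = 141/10.

141/10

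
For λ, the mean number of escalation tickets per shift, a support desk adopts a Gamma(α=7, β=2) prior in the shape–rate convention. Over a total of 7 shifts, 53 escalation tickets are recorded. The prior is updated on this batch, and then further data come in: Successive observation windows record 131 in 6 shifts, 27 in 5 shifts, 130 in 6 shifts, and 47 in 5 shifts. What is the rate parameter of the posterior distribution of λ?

Total count 53 over total exposure 7 shifts.
After the first batch: Gamma(7 + 53, 2 + 7) = Gamma(60, 9).
Total count: 131 + 27 + 130 + 47 = 335.
Total exposure: 6 + 5 + 6 + 5 = 22 shifts.
After the second batch: Gamma(60 + 335, 9 + 22) = Gamma(395, 31).

31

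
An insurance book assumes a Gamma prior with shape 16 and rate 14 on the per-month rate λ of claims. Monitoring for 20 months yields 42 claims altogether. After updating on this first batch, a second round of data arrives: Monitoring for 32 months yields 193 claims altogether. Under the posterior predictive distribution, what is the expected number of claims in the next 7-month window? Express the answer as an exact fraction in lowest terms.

1757/66

Total count 42 over total exposure 20 months.
After the first batch: Gamma(16 + 42, 14 + 20) = Gamma(58, 34).
Total count 193 over total exposure 32 months.
After the second batch: Gamma(58 + 193, 34 + 32) = Gamma(251, 66).
Predictive mean over a 7-month window = T·E[λ|data] = 7·251/66 = 1757/66.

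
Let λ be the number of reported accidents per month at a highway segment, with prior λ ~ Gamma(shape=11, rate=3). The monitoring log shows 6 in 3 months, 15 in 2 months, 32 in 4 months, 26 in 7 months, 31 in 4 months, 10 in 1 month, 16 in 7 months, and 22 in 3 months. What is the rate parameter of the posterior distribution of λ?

34

Total count: 6 + 15 + 32 + 26 + 31 + 10 + 16 + 22 = 158.
Total exposure: 3 + 2 + 4 + 7 + 4 + 1 + 7 + 3 = 31 months.
Posterior: α' = 11 + 158 = 169, β' = 3 + 31 = 34.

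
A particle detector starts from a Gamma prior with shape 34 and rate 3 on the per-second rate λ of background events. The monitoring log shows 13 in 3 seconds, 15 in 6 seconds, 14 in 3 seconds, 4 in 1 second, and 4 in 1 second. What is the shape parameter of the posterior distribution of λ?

Total count: 13 + 15 + 14 + 4 + 4 = 50.
Total exposure: 3 + 6 + 3 + 1 + 1 = 14 seconds.
By Gamma–Poisson conjugacy, the posterior is Gamma(α + Σx, β + Σt) = Gamma(34 + 50, 3 + 14) = Gamma(84, 17).

84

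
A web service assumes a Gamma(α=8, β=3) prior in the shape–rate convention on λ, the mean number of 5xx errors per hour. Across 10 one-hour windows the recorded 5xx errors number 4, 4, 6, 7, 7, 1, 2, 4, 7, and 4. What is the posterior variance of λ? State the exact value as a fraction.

Total count: 4 + 4 + 6 + 7 + 7 + 1 + 2 + 4 + 7 + 4 = 46.
Total exposure: 10 hours.
By Gamma–Poisson conjugacy, the posterior is Gamma(α + Σx, β + Σt) = Gamma(8 + 46, 3 + 10) = Gamma(54, 13).
Posterior variance = α'/β'² = 54/169.

54/169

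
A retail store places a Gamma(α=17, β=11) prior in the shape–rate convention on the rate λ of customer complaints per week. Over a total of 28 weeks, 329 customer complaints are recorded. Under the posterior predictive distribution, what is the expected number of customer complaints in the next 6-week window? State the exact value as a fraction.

Total count 329 over total exposure 28 weeks.
The Gamma prior is conjugate for the Poisson rate, so λ | data ~ Gamma(17+329, 11+28) = Gamma(346, 39).
Predictive mean over a 6-week window = T·E[λ|data] = 6·346/39 = 692/13.

692/13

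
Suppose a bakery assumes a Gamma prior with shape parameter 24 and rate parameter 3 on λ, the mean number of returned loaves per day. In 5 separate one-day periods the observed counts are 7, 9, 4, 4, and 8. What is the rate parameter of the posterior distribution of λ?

Total count: 7 + 9 + 4 + 4 + 8 = 32.
Total exposure: 5 days.
The Gamma prior is conjugate for the Poisson rate, so λ | data ~ Gamma(24+32, 3+5) = Gamma(56, 8).

8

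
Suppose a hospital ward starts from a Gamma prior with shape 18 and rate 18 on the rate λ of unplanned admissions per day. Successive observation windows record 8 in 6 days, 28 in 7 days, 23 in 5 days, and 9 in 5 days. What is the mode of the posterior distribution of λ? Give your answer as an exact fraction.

Total count: 8 + 28 + 23 + 9 = 68.
Total exposure: 6 + 7 + 5 + 5 = 23 days.
Posterior: α' = 18 + 68 = 86, β' = 18 + 23 = 41.
Posterior mode = (α'−1)/β' = 85/41.

85/41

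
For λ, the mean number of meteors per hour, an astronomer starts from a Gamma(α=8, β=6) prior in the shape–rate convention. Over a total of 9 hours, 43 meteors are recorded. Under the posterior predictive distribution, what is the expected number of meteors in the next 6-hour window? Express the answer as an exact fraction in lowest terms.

102/5

Total count 43 over total exposure 9 hours.
Conjugate update: add total count to the shape and total exposure to the rate, giving Gamma(51, 15).
Predictive mean over a 6-hour window = T·E[λ|data] = 6·51/15 = 102/5.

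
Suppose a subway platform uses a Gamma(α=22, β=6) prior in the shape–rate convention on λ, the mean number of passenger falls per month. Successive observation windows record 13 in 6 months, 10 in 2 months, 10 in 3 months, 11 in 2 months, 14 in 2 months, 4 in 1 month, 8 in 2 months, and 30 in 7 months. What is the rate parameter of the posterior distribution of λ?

Total count: 13 + 10 + 10 + 11 + 14 + 4 + 8 + 30 = 100.
Total exposure: 6 + 2 + 3 + 2 + 2 + 1 + 2 + 7 = 25 months.
By Gamma–Poisson conjugacy, the posterior is Gamma(α + Σx, β + Σt) = Gamma(22 + 100, 6 + 25) = Gamma(122, 31).

31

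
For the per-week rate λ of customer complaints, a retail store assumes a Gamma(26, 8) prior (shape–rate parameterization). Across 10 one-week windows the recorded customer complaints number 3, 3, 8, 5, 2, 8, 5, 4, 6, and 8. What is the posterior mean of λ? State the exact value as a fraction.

Total count: 3 + 3 + 8 + 5 + 2 + 8 + 5 + 4 + 6 + 8 = 52.
Total exposure: 10 weeks.
Conjugate update: add total count to the shape and total exposure to the rate, giving Gamma(78, 18).
Posterior mean = α'/β' = 78/18 = 13/3.

13/3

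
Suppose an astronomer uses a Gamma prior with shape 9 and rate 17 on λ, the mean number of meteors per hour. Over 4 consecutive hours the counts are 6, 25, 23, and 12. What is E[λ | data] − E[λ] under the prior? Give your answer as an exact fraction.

362/119

Total count: 6 + 25 + 23 + 12 = 66.
Total exposure: 4 hours.
Conjugate update: add total count to the shape and total exposure to the rate, giving Gamma(75, 21).
Posterior mean = 75/21 = 25/7; prior mean = 9/17 = 9/17. Difference = 25/7 − 9/17 = 362/119.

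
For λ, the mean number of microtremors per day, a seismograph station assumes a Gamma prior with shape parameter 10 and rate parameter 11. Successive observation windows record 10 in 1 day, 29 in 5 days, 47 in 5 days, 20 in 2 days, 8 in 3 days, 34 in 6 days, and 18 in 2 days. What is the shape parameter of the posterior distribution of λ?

176

Total count: 10 + 29 + 47 + 20 + 8 + 34 + 18 = 166.
Total exposure: 1 + 5 + 5 + 2 + 3 + 6 + 2 = 24 days.
The Gamma prior is conjugate for the Poisson rate, so λ | data ~ Gamma(10+166, 11+24) = Gamma(176, 35).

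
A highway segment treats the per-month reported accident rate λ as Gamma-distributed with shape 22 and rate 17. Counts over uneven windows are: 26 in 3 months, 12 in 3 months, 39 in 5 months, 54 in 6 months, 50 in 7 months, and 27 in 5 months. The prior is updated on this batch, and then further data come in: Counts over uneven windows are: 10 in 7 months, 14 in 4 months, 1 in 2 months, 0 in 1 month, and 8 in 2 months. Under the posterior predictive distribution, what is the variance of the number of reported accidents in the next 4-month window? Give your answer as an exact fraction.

Total count: 26 + 12 + 39 + 54 + 50 + 27 = 208.
Total exposure: 3 + 3 + 5 + 6 + 7 + 5 = 29 months.
After the first batch: Gamma(22 + 208, 17 + 29) = Gamma(230, 46).
Total count: 10 + 14 + 1 + 0 + 8 = 33.
Total exposure: 7 + 4 + 2 + 1 + 2 = 16 months.
After the second batch: Gamma(230 + 33, 46 + 16) = Gamma(263, 62).
The posterior predictive for a window of length T is Negative Binomial with variance T·α'·(β'+T)/β'² = 4·263·66/3844 = 17358/961.

17358/961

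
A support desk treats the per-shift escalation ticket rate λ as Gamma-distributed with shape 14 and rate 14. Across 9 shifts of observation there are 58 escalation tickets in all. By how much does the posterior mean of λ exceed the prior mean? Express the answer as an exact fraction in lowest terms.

Total count 58 over total exposure 9 shifts.
Gamma(α, β) with Poisson data over total exposure Σt gives posterior Gamma(α+Σx, β+Σt) = Gamma(72, 23).
Posterior mean = 72/23 = 72/23; prior mean = 14/14 = 1. Difference = 72/23 − 1 = 49/23.

49/23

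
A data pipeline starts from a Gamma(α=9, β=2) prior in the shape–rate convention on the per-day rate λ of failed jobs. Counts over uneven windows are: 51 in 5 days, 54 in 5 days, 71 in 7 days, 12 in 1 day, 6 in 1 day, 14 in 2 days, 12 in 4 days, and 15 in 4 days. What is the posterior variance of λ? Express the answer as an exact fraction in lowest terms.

Total count: 51 + 54 + 71 + 12 + 6 + 14 + 12 + 15 = 235.
Total exposure: 5 + 5 + 7 + 1 + 1 + 2 + 4 + 4 = 29 days.
Conjugate update: add total count to the shape and total exposure to the rate, giving Gamma(244, 31).
Posterior variance = α'/β'² = 244/961.

244/961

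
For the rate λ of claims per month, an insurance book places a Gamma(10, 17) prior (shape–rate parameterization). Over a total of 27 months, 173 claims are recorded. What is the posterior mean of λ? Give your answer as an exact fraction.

Total count 173 over total exposure 27 months.
The Gamma prior is conjugate for the Poisson rate, so λ | data ~ Gamma(10+173, 17+27) = Gamma(183, 44).
Posterior mean = α'/β' = 183/44.

183/44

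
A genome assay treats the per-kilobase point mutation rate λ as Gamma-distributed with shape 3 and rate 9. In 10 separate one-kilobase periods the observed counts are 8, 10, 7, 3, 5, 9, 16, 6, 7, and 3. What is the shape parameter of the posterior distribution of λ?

77

Total count: 8 + 10 + 7 + 3 + 5 + 9 + 16 + 6 + 7 + 3 = 74.
Total exposure: 10 kilobases.
By Gamma–Poisson conjugacy, the posterior is Gamma(α + Σx, β + Σt) = Gamma(3 + 74, 9 + 10) = Gamma(77, 19).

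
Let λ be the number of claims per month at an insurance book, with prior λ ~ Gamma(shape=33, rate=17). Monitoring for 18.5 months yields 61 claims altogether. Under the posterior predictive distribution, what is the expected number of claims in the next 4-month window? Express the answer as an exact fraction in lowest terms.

Total count 61 over total exposure 18.5 months.
By Gamma–Poisson conjugacy, the posterior is Gamma(α + Σx, β + Σt) = Gamma(33 + 61, 17 + 18.5) = Gamma(94, 71/2).
Predictive mean over a 4-month window = T·E[λ|data] = 4·94/(71/2) = 752/71.

752/71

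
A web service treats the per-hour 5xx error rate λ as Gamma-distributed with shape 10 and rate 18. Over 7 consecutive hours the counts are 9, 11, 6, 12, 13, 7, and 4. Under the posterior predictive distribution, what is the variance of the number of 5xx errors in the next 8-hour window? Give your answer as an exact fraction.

19008/625

Total count: 9 + 11 + 6 + 12 + 13 + 7 + 4 = 62.
Total exposure: 7 hours.
Gamma(α, β) with Poisson data over total exposure Σt gives posterior Gamma(α+Σx, β+Σt) = Gamma(72, 25).
The posterior predictive for a window of length T is Negative Binomial with variance T·α'·(β'+T)/β'² = 8·72·33/625 = 19008/625.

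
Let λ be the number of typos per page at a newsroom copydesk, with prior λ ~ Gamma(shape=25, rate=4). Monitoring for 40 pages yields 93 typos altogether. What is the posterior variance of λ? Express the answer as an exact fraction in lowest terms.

Total count 93 over total exposure 40 pages.
Posterior: α' = 25 + 93 = 118, β' = 4 + 40 = 44.
Posterior variance = α'/β'² = 118/1936 = 59/968.

59/968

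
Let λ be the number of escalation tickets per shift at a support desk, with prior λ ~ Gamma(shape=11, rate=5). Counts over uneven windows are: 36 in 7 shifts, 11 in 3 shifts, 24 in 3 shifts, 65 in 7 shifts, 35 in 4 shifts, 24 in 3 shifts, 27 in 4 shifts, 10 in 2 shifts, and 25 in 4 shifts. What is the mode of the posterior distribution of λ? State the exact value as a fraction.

89/14

Total count: 36 + 11 + 24 + 65 + 35 + 24 + 27 + 10 + 25 = 257.
Total exposure: 7 + 3 + 3 + 7 + 4 + 3 + 4 + 2 + 4 = 37 shifts.
Gamma(α, β) with Poisson data over total exposure Σt gives posterior Gamma(α+Σx, β+Σt) = Gamma(268, 42).
Posterior mode = (α'−1)/β' = 267/42 = 89/14.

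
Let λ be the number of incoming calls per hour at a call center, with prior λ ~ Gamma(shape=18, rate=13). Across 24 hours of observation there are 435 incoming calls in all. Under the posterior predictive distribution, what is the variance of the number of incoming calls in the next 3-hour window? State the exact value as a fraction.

Total count 435 over total exposure 24 hours.
Conjugate update: add total count to the shape and total exposure to the rate, giving Gamma(453, 37).
The posterior predictive for a window of length T is Negative Binomial with variance T·α'·(β'+T)/β'² = 3·453·40/1369 = 54360/1369.

54360/1369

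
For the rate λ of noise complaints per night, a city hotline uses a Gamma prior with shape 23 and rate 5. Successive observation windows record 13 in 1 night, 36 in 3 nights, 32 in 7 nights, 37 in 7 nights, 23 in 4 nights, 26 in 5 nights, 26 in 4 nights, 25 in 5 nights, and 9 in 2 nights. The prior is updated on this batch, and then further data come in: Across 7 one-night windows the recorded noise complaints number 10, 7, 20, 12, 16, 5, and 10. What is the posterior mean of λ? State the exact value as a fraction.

33/5

Total count: 13 + 36 + 32 + 37 + 23 + 26 + 26 + 25 + 9 = 227.
Total exposure: 1 + 3 + 7 + 7 + 4 + 5 + 4 + 5 + 2 = 38 nights.
After the first batch: Gamma(23 + 227, 5 + 38) = Gamma(250, 43).
Total count: 10 + 7 + 20 + 12 + 16 + 5 + 10 = 80.
Total exposure: 7 nights.
After the second batch: Gamma(250 + 80, 43 + 7) = Gamma(330, 50).
Posterior mean = α'/β' = 330/50 = 33/5.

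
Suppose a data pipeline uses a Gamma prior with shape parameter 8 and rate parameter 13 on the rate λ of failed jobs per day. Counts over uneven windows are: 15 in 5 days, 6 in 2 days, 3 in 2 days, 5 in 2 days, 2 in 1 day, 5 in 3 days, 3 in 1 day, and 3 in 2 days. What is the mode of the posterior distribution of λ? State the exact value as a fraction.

49/31

Total count: 15 + 6 + 3 + 5 + 2 + 5 + 3 + 3 = 42.
Total exposure: 5 + 2 + 2 + 2 + 1 + 3 + 1 + 2 = 18 days.
Conjugate update: add total count to the shape and total exposure to the rate, giving Gamma(50, 31).
Posterior mode = (α'−1)/β' = 49/31.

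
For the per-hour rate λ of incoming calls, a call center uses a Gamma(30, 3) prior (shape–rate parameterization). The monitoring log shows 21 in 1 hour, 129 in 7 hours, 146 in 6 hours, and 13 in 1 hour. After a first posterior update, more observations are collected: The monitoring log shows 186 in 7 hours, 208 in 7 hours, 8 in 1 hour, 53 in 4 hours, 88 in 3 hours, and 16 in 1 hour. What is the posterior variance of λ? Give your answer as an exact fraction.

Total count: 21 + 129 + 146 + 13 = 309.
Total exposure: 1 + 7 + 6 + 1 = 15 hours.
After the first batch: Gamma(30 + 309, 3 + 15) = Gamma(339, 18).
Total count: 186 + 208 + 8 + 53 + 88 + 16 = 559.
Total exposure: 7 + 7 + 1 + 4 + 3 + 1 = 23 hours.
After the second batch: Gamma(339 + 559, 18 + 23) = Gamma(898, 41).
Posterior variance = α'/β'² = 898/1681.

898/1681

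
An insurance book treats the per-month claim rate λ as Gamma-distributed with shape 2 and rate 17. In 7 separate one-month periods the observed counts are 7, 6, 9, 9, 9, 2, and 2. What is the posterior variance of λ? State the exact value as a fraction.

23/288

Total count: 7 + 6 + 9 + 9 + 9 + 2 + 2 = 44.
Total exposure: 7 months.
Posterior: α' = 2 + 44 = 46, β' = 17 + 7 = 24.
Posterior variance = α'/β'² = 46/576 = 23/288.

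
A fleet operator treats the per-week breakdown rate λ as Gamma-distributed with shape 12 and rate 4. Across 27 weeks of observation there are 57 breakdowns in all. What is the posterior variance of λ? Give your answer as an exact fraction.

69/961

Total count 57 over total exposure 27 weeks.
Posterior: α' = 12 + 57 = 69, β' = 4 + 27 = 31.
Posterior variance = α'/β'² = 69/961.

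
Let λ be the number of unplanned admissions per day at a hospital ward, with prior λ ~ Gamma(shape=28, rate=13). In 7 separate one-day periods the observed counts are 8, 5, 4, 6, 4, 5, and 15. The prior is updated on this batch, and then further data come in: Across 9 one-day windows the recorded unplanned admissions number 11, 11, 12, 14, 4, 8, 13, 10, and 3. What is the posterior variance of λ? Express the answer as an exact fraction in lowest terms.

161/841

Total count: 8 + 5 + 4 + 6 + 4 + 5 + 15 = 47.
Total exposure: 7 days.
After the first batch: Gamma(28 + 47, 13 + 7) = Gamma(75, 20).
Total count: 11 + 11 + 12 + 14 + 4 + 8 + 13 + 10 + 3 = 86.
Total exposure: 9 days.
After the second batch: Gamma(75 + 86, 20 + 9) = Gamma(161, 29).
Posterior variance = α'/β'² = 161/841.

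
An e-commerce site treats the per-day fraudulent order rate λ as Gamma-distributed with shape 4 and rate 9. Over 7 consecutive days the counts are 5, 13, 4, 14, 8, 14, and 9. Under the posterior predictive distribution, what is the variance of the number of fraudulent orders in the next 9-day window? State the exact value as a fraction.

15975/256

Total count: 5 + 13 + 4 + 14 + 8 + 14 + 9 = 67.
Total exposure: 7 days.
The Gamma prior is conjugate for the Poisson rate, so λ | data ~ Gamma(4+67, 9+7) = Gamma(71, 16).
The posterior predictive for a window of length T is Negative Binomial with variance T·α'·(β'+T)/β'² = 9·71·25/256 = 15975/256.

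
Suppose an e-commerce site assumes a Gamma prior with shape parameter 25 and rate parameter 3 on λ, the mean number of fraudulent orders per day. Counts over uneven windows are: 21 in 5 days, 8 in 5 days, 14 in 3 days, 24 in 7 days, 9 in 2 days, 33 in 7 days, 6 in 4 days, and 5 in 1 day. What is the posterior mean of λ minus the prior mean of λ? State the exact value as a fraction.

-490/111

Total count: 21 + 8 + 14 + 24 + 9 + 33 + 6 + 5 = 120.
Total exposure: 5 + 5 + 3 + 7 + 2 + 7 + 4 + 1 = 34 days.
Posterior: α' = 25 + 120 = 145, β' = 3 + 34 = 37.
Posterior mean = 145/37 = 145/37; prior mean = 25/3 = 25/3. Difference = 145/37 − 25/3 = -490/111.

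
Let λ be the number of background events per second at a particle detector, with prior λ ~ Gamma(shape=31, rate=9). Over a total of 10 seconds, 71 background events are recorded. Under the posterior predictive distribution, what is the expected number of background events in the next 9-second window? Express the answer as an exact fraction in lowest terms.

Total count 71 over total exposure 10 seconds.
By Gamma–Poisson conjugacy, the posterior is Gamma(α + Σx, β + Σt) = Gamma(31 + 71, 9 + 10) = Gamma(102, 19).
Predictive mean over a 9-second window = T·E[λ|data] = 9·102/19 = 918/19.

918/19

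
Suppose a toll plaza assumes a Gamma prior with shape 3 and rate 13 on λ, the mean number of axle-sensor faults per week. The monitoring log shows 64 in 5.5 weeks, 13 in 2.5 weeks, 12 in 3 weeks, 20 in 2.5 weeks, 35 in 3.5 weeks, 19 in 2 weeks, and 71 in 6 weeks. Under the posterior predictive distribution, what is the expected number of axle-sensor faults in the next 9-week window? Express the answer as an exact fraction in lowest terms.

2133/38

Total count: 64 + 13 + 12 + 20 + 35 + 19 + 71 = 234.
Total exposure: 5.5 + 2.5 + 3 + 2.5 + 3.5 + 2 + 6 = 25 weeks.
The Gamma prior is conjugate for the Poisson rate, so λ | data ~ Gamma(3+234, 13+25) = Gamma(237, 38).
Predictive mean over a 9-week window = T·E[λ|data] = 9·237/38 = 2133/38.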